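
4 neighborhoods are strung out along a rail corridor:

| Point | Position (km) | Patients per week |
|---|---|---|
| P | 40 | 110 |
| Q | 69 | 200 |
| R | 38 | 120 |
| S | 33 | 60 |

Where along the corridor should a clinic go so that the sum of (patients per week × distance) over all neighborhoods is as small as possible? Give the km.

x = 40

For a sum of weighted absolute distances on a line, the optimum is the weighted median (not the mean). Total weight W = 490; half-weight = 245.
Sort by position and accumulate weight:
  km 33 (S, w=60) → cum 60
  km 38 (R, w=120) → cum 180
  km 40 (P, w=110) → cum 290  ≥ 245 → median here
  km 69 (Q, w=200) → cum 490
Optimal location: km 40.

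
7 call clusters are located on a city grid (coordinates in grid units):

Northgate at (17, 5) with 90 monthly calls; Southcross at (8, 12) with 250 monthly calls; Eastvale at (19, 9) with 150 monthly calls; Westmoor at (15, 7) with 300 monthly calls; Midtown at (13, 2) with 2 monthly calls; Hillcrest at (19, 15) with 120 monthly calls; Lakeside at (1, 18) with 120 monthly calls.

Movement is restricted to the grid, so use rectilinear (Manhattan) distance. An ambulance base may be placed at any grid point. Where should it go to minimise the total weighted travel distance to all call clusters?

Manhattan distance separates: Σwᵢ(|x−xᵢ|+|y−yᵢ|) = Σwᵢ|x−xᵢ| + Σwᵢ|y−yᵢ|, so x and y are optimised independently as 1-D weighted medians.
Total weight W = 1032; half = 516.
x-coordinate, sorted with cumulative weight:
  x=1 (Lakeside, w=120) cum 120
  x=8 (Southcross, w=250) cum 370
  x=13 (Midtown, w=2) cum 372
  x=15 (Westmoor, w=300) cum 672  ← median
  x=17 (Northgate, w=90) cum 762
  x=19 (Eastvale, w=150) cum 912
  x=19 (Hillcrest, w=120) cum 1032
⇒ x* = 15
y-coordinate, sorted with cumulative weight:
  y=2 (Midtown, w=2) cum 2
  y=5 (Northgate, w=90) cum 92
  y=7 (Westmoor, w=300) cum 392
  y=9 (Eastvale, w=150) cum 542  ← median
  y=12 (Southcross, w=250) cum 792
  y=15 (Hillcrest, w=120) cum 912
  y=18 (Lakeside, w=120) cum 1032
⇒ y* = 9

(15, 9)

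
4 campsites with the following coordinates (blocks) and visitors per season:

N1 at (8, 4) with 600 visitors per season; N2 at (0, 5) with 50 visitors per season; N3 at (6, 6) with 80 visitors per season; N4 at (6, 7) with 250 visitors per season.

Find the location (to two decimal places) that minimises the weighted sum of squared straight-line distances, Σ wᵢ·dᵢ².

(6.92, 4.98)

The minimiser of Σwᵢ‖p−pᵢ‖² is the weighted centroid p* = (Σwᵢpᵢ)/(Σwᵢ).
Σwᵢ = 980.
Σwᵢxᵢ = 600·8 + 50·0 + 80·6 + 250·6 = 6780.
Σwᵢyᵢ = 600·4 + 50·5 + 80·6 + 250·7 = 4880.
x* = 6780/980 = 6.92, y* = 4880/980 = 4.98.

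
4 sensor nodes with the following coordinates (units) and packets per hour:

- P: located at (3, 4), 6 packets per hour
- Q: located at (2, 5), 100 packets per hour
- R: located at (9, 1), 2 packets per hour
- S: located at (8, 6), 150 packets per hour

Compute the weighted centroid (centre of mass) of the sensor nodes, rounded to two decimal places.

(5.57, 5.53)

The minimiser of Σwᵢ‖p−pᵢ‖² is the weighted centroid p* = (Σwᵢpᵢ)/(Σwᵢ).
Σwᵢ = 258.
Σwᵢxᵢ = 6·3 + 100·2 + 2·9 + 150·8 = 1436.
Σwᵢyᵢ = 6·4 + 100·5 + 2·1 + 150·6 = 1426.
x* = 1436/258 = 5.57, y* = 1426/258 = 5.53.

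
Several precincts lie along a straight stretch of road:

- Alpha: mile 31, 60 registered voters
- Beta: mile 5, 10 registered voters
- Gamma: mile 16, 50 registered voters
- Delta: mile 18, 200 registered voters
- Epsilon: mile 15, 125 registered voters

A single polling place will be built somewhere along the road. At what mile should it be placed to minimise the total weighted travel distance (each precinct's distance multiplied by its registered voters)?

For a sum of weighted absolute distances on a line, the optimum is the weighted median (not the mean). Total weight W = 445; half-weight = 222.5.
Sort by position and accumulate weight:
  mile 5 (Beta, w=10) → cum 10
  mile 15 (Epsilon, w=125) → cum 135
  mile 16 (Gamma, w=50) → cum 185
  mile 18 (Delta, w=200) → cum 385  ≥ 222.5 → median here
  mile 31 (Alpha, w=60) → cum 445
Optimal location: mile 18.

x = 18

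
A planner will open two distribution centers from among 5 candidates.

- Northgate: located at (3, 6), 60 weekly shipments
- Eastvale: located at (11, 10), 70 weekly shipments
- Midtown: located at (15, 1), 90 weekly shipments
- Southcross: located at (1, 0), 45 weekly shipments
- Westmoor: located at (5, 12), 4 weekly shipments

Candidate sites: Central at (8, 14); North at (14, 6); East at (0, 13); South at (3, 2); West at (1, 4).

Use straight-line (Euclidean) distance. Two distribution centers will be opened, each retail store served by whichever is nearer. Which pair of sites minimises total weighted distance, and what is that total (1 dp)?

{North, West}, total 1194.4

Evaluate every pair (each demand assigned to the nearer of the two):
  {North, West}: total = 1194.4
  {North, South}: total = 1217.0
  {Central, South}: total = 1815.4
  {North, East}: total = 1873.0
  {Central, West}: total = 2002.7
  {Central, North}: total = 2033.7
  {South, West}: total = 2208.5
  {East, South}: total = 2263.4
  {East, West}: total = 2456.8
  {Central, East}: total = 2736.9
Best pair: {North, West} with total 1194.4.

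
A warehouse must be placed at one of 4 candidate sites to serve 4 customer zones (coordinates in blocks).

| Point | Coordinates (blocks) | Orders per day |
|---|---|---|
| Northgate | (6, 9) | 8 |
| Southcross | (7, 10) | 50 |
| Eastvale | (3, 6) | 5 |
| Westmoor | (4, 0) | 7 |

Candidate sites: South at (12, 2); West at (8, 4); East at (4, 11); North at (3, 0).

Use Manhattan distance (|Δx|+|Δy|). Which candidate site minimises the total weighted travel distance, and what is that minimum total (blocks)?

East, total 339 blocks

Total weighted distance at each candidate:
  South (12, 2): total = 889
  West (8, 4): total = 497
  East (4, 11): total = 339
  North (3, 0): total = 833
Minimum is at East with total 339 blocks.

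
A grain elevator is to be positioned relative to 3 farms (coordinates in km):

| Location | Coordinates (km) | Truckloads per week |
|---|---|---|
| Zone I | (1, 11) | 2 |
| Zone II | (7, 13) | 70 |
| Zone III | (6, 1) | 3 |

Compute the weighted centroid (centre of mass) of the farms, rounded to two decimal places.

(6.80, 12.47)

The minimiser of Σwᵢ‖p−pᵢ‖² is the weighted centroid p* = (Σwᵢpᵢ)/(Σwᵢ).
Σwᵢ = 75.
Σwᵢxᵢ = 2·1 + 70·7 + 3·6 = 510.
Σwᵢyᵢ = 2·11 + 70·13 + 3·1 = 935.
x* = 510/75 = 6.80, y* = 935/75 = 12.47.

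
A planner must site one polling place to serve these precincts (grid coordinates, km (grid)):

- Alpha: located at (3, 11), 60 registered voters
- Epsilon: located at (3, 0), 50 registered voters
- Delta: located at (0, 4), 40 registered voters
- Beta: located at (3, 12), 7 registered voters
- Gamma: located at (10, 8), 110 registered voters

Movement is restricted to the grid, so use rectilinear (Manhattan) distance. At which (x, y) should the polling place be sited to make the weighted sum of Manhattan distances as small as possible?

(3, 8)

Manhattan distance separates: Σwᵢ(|x−xᵢ|+|y−yᵢ|) = Σwᵢ|x−xᵢ| + Σwᵢ|y−yᵢ|, so x and y are optimised independently as 1-D weighted medians.
Total weight W = 267; half = 133.5.
x-coordinate, sorted with cumulative weight:
  x=0 (Delta, w=40) cum 40
  x=3 (Alpha, w=60) cum 100
  x=3 (Epsilon, w=50) cum 150  ← median
  x=3 (Beta, w=7) cum 157
  x=10 (Gamma, w=110) cum 267
⇒ x* = 3
y-coordinate, sorted with cumulative weight:
  y=0 (Epsilon, w=50) cum 50
  y=4 (Delta, w=40) cum 90
  y=8 (Gamma, w=110) cum 200  ← median
  y=11 (Alpha, w=60) cum 260
  y=12 (Beta, w=7) cum 267
⇒ y* = 8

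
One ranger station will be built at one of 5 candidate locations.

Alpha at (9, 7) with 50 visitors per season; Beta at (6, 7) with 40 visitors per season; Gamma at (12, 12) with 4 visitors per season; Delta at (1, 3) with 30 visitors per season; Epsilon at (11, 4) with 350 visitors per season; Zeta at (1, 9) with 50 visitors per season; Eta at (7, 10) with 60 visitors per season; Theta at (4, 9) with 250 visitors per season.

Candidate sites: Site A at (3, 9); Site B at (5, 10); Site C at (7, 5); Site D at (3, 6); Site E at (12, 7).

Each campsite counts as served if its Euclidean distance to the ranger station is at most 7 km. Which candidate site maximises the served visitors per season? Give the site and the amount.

Site C, covering 780

Coverage radius r = 7 km; a point is covered iff (Δx)²+(Δy)² ≤ 7² = 49.
  Site A (3, 9): covers {Alpha, Beta, Delta, Zeta, Eta, Theta} → 480
  Site B (5, 10): covers {Alpha, Beta, Zeta, Eta, Theta} → 450
  Site C (7, 5): covers {Alpha, Beta, Delta, Epsilon, Eta, Theta} → 780
  Site D (3, 6): covers {Alpha, Beta, Delta, Zeta, Eta, Theta} → 480
  Site E (12, 7): covers {Alpha, Beta, Gamma, Epsilon, Eta} → 504
Maximum coverage at Site C: 780 visitors per season.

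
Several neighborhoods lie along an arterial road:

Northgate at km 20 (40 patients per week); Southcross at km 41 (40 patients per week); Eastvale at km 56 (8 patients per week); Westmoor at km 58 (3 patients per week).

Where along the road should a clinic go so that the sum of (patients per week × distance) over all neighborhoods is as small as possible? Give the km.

x = 41

For a sum of weighted absolute distances on a line, the optimum is the weighted median (not the mean). Total weight W = 91; half-weight = 45.5.
Sort by position and accumulate weight:
  km 20 (Northgate, w=40) → cum 40
  km 41 (Southcross, w=40) → cum 80  ≥ 45.5 → median here
  km 56 (Eastvale, w=8) → cum 88
  km 58 (Westmoor, w=3) → cum 91
Optimal location: km 41.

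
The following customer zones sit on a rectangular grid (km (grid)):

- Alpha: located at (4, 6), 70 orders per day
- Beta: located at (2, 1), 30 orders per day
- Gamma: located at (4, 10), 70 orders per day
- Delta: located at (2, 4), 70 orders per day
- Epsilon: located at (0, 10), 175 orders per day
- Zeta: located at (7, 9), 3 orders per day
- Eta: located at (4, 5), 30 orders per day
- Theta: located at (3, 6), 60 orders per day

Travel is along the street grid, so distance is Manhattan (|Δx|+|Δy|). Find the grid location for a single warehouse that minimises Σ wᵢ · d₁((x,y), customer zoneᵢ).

Manhattan distance separates: Σwᵢ(|x−xᵢ|+|y−yᵢ|) = Σwᵢ|x−xᵢ| + Σwᵢ|y−yᵢ|, so x and y are optimised independently as 1-D weighted medians.
Total weight W = 508; half = 254.
x-coordinate, sorted with cumulative weight:
  x=0 (Epsilon, w=175) cum 175
  x=2 (Beta, w=30) cum 205
  x=2 (Delta, w=70) cum 275  ← median
  x=3 (Theta, w=60) cum 335
  x=4 (Alpha, w=70) cum 405
  x=4 (Gamma, w=70) cum 475
  x=4 (Eta, w=30) cum 505
  x=7 (Zeta, w=3) cum 508
⇒ x* = 2
y-coordinate, sorted with cumulative weight:
  y=1 (Beta, w=30) cum 30
  y=4 (Delta, w=70) cum 100
  y=5 (Eta, w=30) cum 130
  y=6 (Alpha, w=70) cum 200
  y=6 (Theta, w=60) cum 260  ← median
  y=9 (Zeta, w=3) cum 263
  y=10 (Gamma, w=70) cum 333
  y=10 (Epsilon, w=175) cum 508
⇒ y* = 6

(2, 6)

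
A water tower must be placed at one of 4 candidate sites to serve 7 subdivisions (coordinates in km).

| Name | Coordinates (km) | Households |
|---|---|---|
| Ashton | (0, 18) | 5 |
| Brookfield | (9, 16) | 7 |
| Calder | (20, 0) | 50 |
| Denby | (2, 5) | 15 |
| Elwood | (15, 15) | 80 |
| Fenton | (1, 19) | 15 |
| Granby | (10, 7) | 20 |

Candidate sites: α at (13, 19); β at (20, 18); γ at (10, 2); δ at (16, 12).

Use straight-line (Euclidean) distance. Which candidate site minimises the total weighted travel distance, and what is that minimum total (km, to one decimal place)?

Total weighted distance at each candidate:
  α (13, 19): total = 2164.8
  β (20, 18): total = 2460.5
  γ (10, 2): total = 2333.5
  δ (16, 12): total = 1666.6
Minimum is at δ with total 1666.6 km.

δ, total 1666.6 km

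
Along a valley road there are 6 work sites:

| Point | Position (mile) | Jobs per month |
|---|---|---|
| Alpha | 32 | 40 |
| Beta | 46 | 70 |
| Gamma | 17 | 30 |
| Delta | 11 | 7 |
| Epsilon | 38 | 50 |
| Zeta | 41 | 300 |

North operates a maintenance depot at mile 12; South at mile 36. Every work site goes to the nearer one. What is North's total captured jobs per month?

37

The indifferent point is the midpoint (12+36)/2 = 24; work sites left of it (closer to North at 12) go to North, those right go to South.
  Delta at 11 (w=7) → North
  Gamma at 17 (w=30) → North
  Alpha at 32 (w=40) → South
  Epsilon at 38 (w=50) → South
  Zeta at 41 (w=300) → South
  Beta at 46 (w=70) → South
North captures 37; South captures 460.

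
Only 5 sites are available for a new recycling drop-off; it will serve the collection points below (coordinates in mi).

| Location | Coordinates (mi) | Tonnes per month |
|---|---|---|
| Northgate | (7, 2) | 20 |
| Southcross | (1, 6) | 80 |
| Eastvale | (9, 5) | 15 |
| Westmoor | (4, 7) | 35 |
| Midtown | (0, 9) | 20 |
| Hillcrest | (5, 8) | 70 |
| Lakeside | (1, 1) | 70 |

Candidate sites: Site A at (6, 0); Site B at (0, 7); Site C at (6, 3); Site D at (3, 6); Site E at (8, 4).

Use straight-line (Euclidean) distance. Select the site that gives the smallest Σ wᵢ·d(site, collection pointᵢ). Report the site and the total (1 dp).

Site D, total 1073.7 mi

Total weighted distance at each candidate:
  Site A (6, 0): total = 2149.4
  Site B (0, 7): total = 1386.2
  Site C (6, 3): total = 1609.0
  Site D (3, 6): total = 1073.7
  Site E (8, 4): total = 1895.1
Minimum is at Site D with total 1073.7 mi.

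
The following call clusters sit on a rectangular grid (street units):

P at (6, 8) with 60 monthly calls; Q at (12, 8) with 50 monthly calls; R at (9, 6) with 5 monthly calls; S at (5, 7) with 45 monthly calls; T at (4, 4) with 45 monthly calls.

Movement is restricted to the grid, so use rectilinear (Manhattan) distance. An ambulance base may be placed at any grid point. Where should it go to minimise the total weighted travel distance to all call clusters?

(6, 8)

Manhattan distance separates: Σwᵢ(|x−xᵢ|+|y−yᵢ|) = Σwᵢ|x−xᵢ| + Σwᵢ|y−yᵢ|, so x and y are optimised independently as 1-D weighted medians.
Total weight W = 205; half = 102.5.
x-coordinate, sorted with cumulative weight:
  x=4 (T, w=45) cum 45
  x=5 (S, w=45) cum 90
  x=6 (P, w=60) cum 150  ← median
  x=9 (R, w=5) cum 155
  x=12 (Q, w=50) cum 205
⇒ x* = 6
y-coordinate, sorted with cumulative weight:
  y=4 (T, w=45) cum 45
  y=6 (R, w=5) cum 50
  y=7 (S, w=45) cum 95
  y=8 (P, w=60) cum 155  ← median
  y=8 (Q, w=50) cum 205
⇒ y* = 8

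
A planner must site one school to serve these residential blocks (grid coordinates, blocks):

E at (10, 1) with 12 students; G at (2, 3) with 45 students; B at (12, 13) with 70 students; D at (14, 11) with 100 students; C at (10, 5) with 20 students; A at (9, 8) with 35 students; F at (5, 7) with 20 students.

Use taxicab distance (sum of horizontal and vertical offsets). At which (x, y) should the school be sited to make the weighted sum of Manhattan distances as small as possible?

(12, 11)

Manhattan distance separates: Σwᵢ(|x−xᵢ|+|y−yᵢ|) = Σwᵢ|x−xᵢ| + Σwᵢ|y−yᵢ|, so x and y are optimised independently as 1-D weighted medians.
Total weight W = 302; half = 151.
x-coordinate, sorted with cumulative weight:
  x=2 (G, w=45) cum 45
  x=5 (F, w=20) cum 65
  x=9 (A, w=35) cum 100
  x=10 (E, w=12) cum 112
  x=10 (C, w=20) cum 132
  x=12 (B, w=70) cum 202  ← median
  x=14 (D, w=100) cum 302
⇒ x* = 12
y-coordinate, sorted with cumulative weight:
  y=1 (E, w=12) cum 12
  y=3 (G, w=45) cum 57
  y=5 (C, w=20) cum 77
  y=7 (F, w=20) cum 97
  y=8 (A, w=35) cum 132
  y=11 (D, w=100) cum 232  ← median
  y=13 (B, w=70) cum 302
⇒ y* = 11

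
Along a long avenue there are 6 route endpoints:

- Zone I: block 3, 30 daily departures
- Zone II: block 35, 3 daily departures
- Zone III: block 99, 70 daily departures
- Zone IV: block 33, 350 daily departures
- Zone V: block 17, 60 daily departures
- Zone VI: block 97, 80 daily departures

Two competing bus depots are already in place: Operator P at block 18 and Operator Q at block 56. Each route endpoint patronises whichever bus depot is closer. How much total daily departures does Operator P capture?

443

The indifferent point is the midpoint (18+56)/2 = 37; route endpoints left of it (closer to Operator P at 18) go to Operator P, those right go to Operator Q.
  Zone I at 3 (w=30) → Operator P
  Zone V at 17 (w=60) → Operator P
  Zone IV at 33 (w=350) → Operator P
  Zone II at 35 (w=3) → Operator P
  Zone VI at 97 (w=80) → Operator Q
  Zone III at 99 (w=70) → Operator Q
Operator P captures 443; Operator Q captures 150.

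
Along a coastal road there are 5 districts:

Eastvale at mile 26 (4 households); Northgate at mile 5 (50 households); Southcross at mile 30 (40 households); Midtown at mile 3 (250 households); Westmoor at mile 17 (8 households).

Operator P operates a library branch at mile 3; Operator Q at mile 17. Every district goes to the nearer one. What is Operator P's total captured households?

The indifferent point is the midpoint (3+17)/2 = 10; districts left of it (closer to Operator P at 3) go to Operator P, those right go to Operator Q.
  Midtown at 3 (w=250) → Operator P
  Northgate at 5 (w=50) → Operator P
  Westmoor at 17 (w=8) → Operator Q
  Eastvale at 26 (w=4) → Operator Q
  Southcross at 30 (w=40) → Operator Q
Operator P captures 300; Operator Q captures 52.

300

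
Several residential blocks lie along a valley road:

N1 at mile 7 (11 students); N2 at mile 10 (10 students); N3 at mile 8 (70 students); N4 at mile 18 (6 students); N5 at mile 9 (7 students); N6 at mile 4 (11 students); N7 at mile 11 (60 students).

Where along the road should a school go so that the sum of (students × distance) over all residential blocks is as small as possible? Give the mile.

For a sum of weighted absolute distances on a line, the optimum is the weighted median (not the mean). Total weight W = 175; half-weight = 87.5.
Sort by position and accumulate weight:
  mile 4 (N6, w=11) → cum 11
  mile 7 (N1, w=11) → cum 22
  mile 8 (N3, w=70) → cum 92  ≥ 87.5 → median here
  mile 9 (N5, w=7) → cum 99
  mile 10 (N2, w=10) → cum 109
  mile 11 (N7, w=60) → cum 169
  mile 18 (N4, w=6) → cum 175
Optimal location: mile 8.

x = 8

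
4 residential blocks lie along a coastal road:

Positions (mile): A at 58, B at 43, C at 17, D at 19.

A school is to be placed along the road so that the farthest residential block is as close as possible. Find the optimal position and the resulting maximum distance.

location 37.5, max distance 20.5

The 1-center on a line is the midpoint of the two extreme points: leftmost at 17, rightmost at 58.
Optimal location = (17 + 58)/2 = 37.5; maximum distance = (58 − 17)/2 = 20.5.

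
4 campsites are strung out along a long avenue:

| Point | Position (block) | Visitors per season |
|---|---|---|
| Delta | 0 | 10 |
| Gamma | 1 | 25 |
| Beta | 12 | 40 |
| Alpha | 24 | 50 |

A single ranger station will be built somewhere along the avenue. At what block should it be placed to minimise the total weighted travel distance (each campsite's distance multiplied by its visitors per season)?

x = 12

For a sum of weighted absolute distances on a line, the optimum is the weighted median (not the mean). Total weight W = 125; half-weight = 62.5.
Sort by position and accumulate weight:
  block 0 (Delta, w=10) → cum 10
  block 1 (Gamma, w=25) → cum 35
  block 12 (Beta, w=40) → cum 75  ≥ 62.5 → median here
  block 24 (Alpha, w=50) → cum 125
Optimal location: block 12.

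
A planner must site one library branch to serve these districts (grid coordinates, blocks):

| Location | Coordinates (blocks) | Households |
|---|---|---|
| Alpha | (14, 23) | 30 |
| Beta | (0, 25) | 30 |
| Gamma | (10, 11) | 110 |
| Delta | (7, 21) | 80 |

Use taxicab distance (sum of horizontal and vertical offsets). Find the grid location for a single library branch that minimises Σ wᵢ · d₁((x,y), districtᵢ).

Manhattan distance separates: Σwᵢ(|x−xᵢ|+|y−yᵢ|) = Σwᵢ|x−xᵢ| + Σwᵢ|y−yᵢ|, so x and y are optimised independently as 1-D weighted medians.
Total weight W = 250; half = 125.
x-coordinate, sorted with cumulative weight:
  x=0 (Beta, w=30) cum 30
  x=7 (Delta, w=80) cum 110
  x=10 (Gamma, w=110) cum 220  ← median
  x=14 (Alpha, w=30) cum 250
⇒ x* = 10
y-coordinate, sorted with cumulative weight:
  y=11 (Gamma, w=110) cum 110
  y=21 (Delta, w=80) cum 190  ← median
  y=23 (Alpha, w=30) cum 220
  y=25 (Beta, w=30) cum 250
⇒ y* = 21

(10, 21)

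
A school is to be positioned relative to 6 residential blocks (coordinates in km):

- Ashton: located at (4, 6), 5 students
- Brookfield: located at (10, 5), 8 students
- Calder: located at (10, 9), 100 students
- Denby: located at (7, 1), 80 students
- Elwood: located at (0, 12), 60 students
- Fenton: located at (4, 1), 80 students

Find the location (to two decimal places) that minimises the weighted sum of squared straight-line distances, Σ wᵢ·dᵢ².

(5.95, 5.56)

The minimiser of Σwᵢ‖p−pᵢ‖² is the weighted centroid p* = (Σwᵢpᵢ)/(Σwᵢ).
Σwᵢ = 333.
Σwᵢxᵢ = 5·4 + 8·10 + 100·10 + 80·7 + 60·0 + 80·4 = 1980.
Σwᵢyᵢ = 5·6 + 8·5 + 100·9 + 80·1 + 60·12 + 80·1 = 1850.
x* = 1980/333 = 5.95, y* = 1850/333 = 5.56.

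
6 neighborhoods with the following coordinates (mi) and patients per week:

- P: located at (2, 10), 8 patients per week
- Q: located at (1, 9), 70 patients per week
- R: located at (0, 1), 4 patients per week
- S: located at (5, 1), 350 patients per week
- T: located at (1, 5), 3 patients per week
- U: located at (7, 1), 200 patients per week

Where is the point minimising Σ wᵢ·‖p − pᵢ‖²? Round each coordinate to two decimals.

The minimiser of Σwᵢ‖p−pᵢ‖² is the weighted centroid p* = (Σwᵢpᵢ)/(Σwᵢ).
Σwᵢ = 635.
Σwᵢxᵢ = 8·2 + 70·1 + 4·0 + 350·5 + 3·1 + 200·7 = 3239.
Σwᵢyᵢ = 8·10 + 70·9 + 4·1 + 350·1 + 3·5 + 200·1 = 1279.
x* = 3239/635 = 5.10, y* = 1279/635 = 2.01.

(5.10, 2.01)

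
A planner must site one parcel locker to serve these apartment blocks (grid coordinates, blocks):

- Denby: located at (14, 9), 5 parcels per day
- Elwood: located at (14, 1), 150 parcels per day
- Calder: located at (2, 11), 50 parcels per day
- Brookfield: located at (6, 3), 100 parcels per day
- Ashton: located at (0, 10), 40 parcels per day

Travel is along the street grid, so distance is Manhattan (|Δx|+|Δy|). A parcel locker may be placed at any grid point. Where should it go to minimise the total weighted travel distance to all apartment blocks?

(6, 3)

Manhattan distance separates: Σwᵢ(|x−xᵢ|+|y−yᵢ|) = Σwᵢ|x−xᵢ| + Σwᵢ|y−yᵢ|, so x and y are optimised independently as 1-D weighted medians.
Total weight W = 345; half = 172.5.
x-coordinate, sorted with cumulative weight:
  x=0 (Ashton, w=40) cum 40
  x=2 (Calder, w=50) cum 90
  x=6 (Brookfield, w=100) cum 190  ← median
  x=14 (Denby, w=5) cum 195
  x=14 (Elwood, w=150) cum 345
⇒ x* = 6
y-coordinate, sorted with cumulative weight:
  y=1 (Elwood, w=150) cum 150
  y=3 (Brookfield, w=100) cum 250  ← median
  y=9 (Denby, w=5) cum 255
  y=10 (Ashton, w=40) cum 295
  y=11 (Calder, w=50) cum 345
⇒ y* = 3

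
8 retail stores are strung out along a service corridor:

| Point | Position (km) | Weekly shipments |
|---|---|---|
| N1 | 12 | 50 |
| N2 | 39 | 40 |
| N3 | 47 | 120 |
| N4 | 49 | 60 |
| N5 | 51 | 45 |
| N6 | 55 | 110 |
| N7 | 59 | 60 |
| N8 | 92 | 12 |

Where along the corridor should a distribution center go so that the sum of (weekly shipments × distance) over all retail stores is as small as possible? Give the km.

For a sum of weighted absolute distances on a line, the optimum is the weighted median (not the mean). Total weight W = 497; half-weight = 248.5.
Sort by position and accumulate weight:
  km 12 (N1, w=50) → cum 50
  km 39 (N2, w=40) → cum 90
  km 47 (N3, w=120) → cum 210
  km 49 (N4, w=60) → cum 270  ≥ 248.5 → median here
  km 51 (N5, w=45) → cum 315
  km 55 (N6, w=110) → cum 425
  km 59 (N7, w=60) → cum 485
  km 92 (N8, w=12) → cum 497
Optimal location: km 49.

x = 49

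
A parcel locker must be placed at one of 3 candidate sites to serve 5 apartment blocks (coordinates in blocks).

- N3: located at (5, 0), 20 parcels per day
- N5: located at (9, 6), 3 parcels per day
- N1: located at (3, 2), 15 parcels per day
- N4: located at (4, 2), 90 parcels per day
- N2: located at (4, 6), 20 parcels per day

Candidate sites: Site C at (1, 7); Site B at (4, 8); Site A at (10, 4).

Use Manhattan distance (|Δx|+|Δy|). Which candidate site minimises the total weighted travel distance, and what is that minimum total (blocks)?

Site B, total 886 blocks

Total weighted distance at each candidate:
  Site C (1, 7): total = 1152
  Site B (4, 8): total = 886
  Site A (10, 4): total = 1204
Minimum is at Site B with total 886 blocks.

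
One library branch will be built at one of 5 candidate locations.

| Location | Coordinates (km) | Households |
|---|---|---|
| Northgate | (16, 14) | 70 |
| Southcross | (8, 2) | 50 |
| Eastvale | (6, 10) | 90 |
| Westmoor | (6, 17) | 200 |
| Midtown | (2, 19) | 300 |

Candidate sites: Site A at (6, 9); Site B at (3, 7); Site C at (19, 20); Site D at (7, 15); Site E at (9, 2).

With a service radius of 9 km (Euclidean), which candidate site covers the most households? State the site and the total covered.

Coverage radius r = 9 km; a point is covered iff (Δx)²+(Δy)² ≤ 9² = 81.
  Site A (6, 9): covers {Southcross, Eastvale, Westmoor} → 340
  Site B (3, 7): covers {Southcross, Eastvale} → 140
  Site C (19, 20): covers {Northgate} → 70
  Site D (7, 15): covers {Eastvale, Westmoor, Midtown} → 590
  Site E (9, 2): covers {Southcross, Eastvale} → 140
Maximum coverage at Site D: 590 households.

Site D, covering 590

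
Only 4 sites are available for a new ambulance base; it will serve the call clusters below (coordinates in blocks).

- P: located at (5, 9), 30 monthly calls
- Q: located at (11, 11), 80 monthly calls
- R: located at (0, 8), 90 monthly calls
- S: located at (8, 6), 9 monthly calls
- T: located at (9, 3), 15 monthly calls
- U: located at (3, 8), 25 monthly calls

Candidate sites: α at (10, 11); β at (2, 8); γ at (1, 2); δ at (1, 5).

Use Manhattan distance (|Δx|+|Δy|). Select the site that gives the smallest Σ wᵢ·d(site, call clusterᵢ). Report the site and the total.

β, total 1537 blocks

Total weighted distance at each candidate:
  α (10, 11): total = 1908
  β (2, 8): total = 1537
  γ (1, 2): total = 2914
  δ (1, 5): total = 2227
Minimum is at β with total 1537 blocks.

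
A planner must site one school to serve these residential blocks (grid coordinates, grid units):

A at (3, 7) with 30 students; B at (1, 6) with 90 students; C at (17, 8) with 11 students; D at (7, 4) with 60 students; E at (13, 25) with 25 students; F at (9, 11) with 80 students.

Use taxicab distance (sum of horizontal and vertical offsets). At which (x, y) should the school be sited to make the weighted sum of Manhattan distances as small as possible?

(7, 6)

Manhattan distance separates: Σwᵢ(|x−xᵢ|+|y−yᵢ|) = Σwᵢ|x−xᵢ| + Σwᵢ|y−yᵢ|, so x and y are optimised independently as 1-D weighted medians.
Total weight W = 296; half = 148.
x-coordinate, sorted with cumulative weight:
  x=1 (B, w=90) cum 90
  x=3 (A, w=30) cum 120
  x=7 (D, w=60) cum 180  ← median
  x=9 (F, w=80) cum 260
  x=13 (E, w=25) cum 285
  x=17 (C, w=11) cum 296
⇒ x* = 7
y-coordinate, sorted with cumulative weight:
  y=4 (D, w=60) cum 60
  y=6 (B, w=90) cum 150  ← median
  y=7 (A, w=30) cum 180
  y=8 (C, w=11) cum 191
  y=11 (F, w=80) cum 271
  y=25 (E, w=25) cum 296
⇒ y* = 6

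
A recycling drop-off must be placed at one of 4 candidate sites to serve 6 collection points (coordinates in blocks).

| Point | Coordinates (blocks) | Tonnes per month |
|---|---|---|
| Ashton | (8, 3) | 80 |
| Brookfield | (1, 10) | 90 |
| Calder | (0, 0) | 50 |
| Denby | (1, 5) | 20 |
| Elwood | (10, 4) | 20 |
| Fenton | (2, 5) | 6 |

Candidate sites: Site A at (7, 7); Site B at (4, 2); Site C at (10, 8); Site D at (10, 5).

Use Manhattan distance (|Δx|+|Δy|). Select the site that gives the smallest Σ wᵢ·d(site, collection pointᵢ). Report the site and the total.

Site B, total 2000 blocks

Total weighted distance at each candidate:
  Site A (7, 7): total = 2232
  Site B (4, 2): total = 2000
  Site C (10, 8): total = 2836
  Site D (10, 5): total = 2578
Minimum is at Site B with total 2000 blocks.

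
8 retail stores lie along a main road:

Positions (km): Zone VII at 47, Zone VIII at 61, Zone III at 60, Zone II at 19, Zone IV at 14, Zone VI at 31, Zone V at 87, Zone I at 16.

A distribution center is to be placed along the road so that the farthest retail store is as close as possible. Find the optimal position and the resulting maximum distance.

The 1-center on a line is the midpoint of the two extreme points: leftmost at 14, rightmost at 87.
Optimal location = (14 + 87)/2 = 50.5; maximum distance = (87 − 14)/2 = 36.5.

location 50.5, max distance 36.5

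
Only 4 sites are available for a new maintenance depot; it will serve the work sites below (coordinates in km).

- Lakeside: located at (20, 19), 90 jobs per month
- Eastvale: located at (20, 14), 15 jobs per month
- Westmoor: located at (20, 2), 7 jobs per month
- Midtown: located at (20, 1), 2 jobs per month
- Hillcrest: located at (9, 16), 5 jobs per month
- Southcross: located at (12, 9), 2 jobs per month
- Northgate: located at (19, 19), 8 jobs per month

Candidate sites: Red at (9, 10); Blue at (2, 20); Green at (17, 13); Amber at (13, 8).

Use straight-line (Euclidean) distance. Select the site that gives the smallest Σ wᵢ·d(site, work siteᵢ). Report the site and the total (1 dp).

Green, total 861.8 km

Total weighted distance at each candidate:
  Red (9, 10): total = 1722.3
  Blue (2, 20): total = 2343.9
  Green (17, 13): total = 861.8
  Amber (13, 8): total = 1543.9
Minimum is at Green with total 861.8 km.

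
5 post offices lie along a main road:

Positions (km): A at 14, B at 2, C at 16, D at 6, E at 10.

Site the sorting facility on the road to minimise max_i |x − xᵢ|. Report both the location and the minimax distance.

location 9, max distance 7

The 1-center on a line is the midpoint of the two extreme points: leftmost at 2, rightmost at 16.
Optimal location = (2 + 16)/2 = 9; maximum distance = (16 − 2)/2 = 7.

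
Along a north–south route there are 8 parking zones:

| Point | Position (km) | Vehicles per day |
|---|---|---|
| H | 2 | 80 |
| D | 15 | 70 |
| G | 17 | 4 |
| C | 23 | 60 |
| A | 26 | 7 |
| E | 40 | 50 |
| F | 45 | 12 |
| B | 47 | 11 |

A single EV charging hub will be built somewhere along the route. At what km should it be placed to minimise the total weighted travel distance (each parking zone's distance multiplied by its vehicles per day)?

x = 15

For a sum of weighted absolute distances on a line, the optimum is the weighted median (not the mean). Total weight W = 294; half-weight = 147.
Sort by position and accumulate weight:
  km 2 (H, w=80) → cum 80
  km 15 (D, w=70) → cum 150  ≥ 147 → median here
  km 17 (G, w=4) → cum 154
  km 23 (C, w=60) → cum 214
  km 26 (A, w=7) → cum 221
  km 40 (E, w=50) → cum 271
  km 45 (F, w=12) → cum 283
  km 47 (B, w=11) → cum 294
Optimal location: km 15.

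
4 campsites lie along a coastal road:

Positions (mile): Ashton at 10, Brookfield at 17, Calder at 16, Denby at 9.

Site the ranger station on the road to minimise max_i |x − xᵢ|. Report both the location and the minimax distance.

The 1-center on a line is the midpoint of the two extreme points: leftmost at 9, rightmost at 17.
Optimal location = (9 + 17)/2 = 13; maximum distance = (17 − 9)/2 = 4.

location 13, max distance 4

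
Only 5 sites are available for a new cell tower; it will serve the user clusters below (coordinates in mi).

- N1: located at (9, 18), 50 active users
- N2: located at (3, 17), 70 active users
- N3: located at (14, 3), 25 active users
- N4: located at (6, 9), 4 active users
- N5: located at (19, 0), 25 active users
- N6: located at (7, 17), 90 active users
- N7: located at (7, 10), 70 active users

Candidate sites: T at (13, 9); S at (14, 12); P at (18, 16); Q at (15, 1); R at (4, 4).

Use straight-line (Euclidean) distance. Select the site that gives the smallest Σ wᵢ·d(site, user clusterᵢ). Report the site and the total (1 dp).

S, total 3104.3 mi

Total weighted distance at each candidate:
  T (13, 9): total = 3165.2
  S (14, 12): total = 3104.3
  P (18, 16): total = 4180.9
  Q (15, 1): total = 4961.4
  R (4, 4): total = 3987.2
Minimum is at S with total 3104.3 mi.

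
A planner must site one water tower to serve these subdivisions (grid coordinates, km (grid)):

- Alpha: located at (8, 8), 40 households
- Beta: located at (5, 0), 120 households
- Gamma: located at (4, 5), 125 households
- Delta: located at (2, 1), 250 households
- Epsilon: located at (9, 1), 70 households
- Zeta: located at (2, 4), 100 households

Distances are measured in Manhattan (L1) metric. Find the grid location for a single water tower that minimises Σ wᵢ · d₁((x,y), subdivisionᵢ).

Manhattan distance separates: Σwᵢ(|x−xᵢ|+|y−yᵢ|) = Σwᵢ|x−xᵢ| + Σwᵢ|y−yᵢ|, so x and y are optimised independently as 1-D weighted medians.
Total weight W = 705; half = 352.5.
x-coordinate, sorted with cumulative weight:
  x=2 (Delta, w=250) cum 250
  x=2 (Zeta, w=100) cum 350
  x=4 (Gamma, w=125) cum 475  ← median
  x=5 (Beta, w=120) cum 595
  x=8 (Alpha, w=40) cum 635
  x=9 (Epsilon, w=70) cum 705
⇒ x* = 4
y-coordinate, sorted with cumulative weight:
  y=0 (Beta, w=120) cum 120
  y=1 (Delta, w=250) cum 370  ← median
  y=1 (Epsilon, w=70) cum 440
  y=4 (Zeta, w=100) cum 540
  y=5 (Gamma, w=125) cum 665
  y=8 (Alpha, w=40) cum 705
⇒ y* = 1

(4, 1)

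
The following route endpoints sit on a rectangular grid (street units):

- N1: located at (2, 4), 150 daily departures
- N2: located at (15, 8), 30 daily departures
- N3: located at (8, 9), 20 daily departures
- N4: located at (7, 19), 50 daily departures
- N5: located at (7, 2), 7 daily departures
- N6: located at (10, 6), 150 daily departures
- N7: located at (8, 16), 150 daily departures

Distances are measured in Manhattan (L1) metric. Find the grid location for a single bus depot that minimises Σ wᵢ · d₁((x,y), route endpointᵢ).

Manhattan distance separates: Σwᵢ(|x−xᵢ|+|y−yᵢ|) = Σwᵢ|x−xᵢ| + Σwᵢ|y−yᵢ|, so x and y are optimised independently as 1-D weighted medians.
Total weight W = 557; half = 278.5.
x-coordinate, sorted with cumulative weight:
  x=2 (N1, w=150) cum 150
  x=7 (N4, w=50) cum 200
  x=7 (N5, w=7) cum 207
  x=8 (N3, w=20) cum 227
  x=8 (N7, w=150) cum 377  ← median
  x=10 (N6, w=150) cum 527
  x=15 (N2, w=30) cum 557
⇒ x* = 8
y-coordinate, sorted with cumulative weight:
  y=2 (N5, w=7) cum 7
  y=4 (N1, w=150) cum 157
  y=6 (N6, w=150) cum 307  ← median
  y=8 (N2, w=30) cum 337
  y=9 (N3, w=20) cum 357
  y=16 (N7, w=150) cum 507
  y=19 (N4, w=50) cum 557
⇒ y* = 6

(8, 6)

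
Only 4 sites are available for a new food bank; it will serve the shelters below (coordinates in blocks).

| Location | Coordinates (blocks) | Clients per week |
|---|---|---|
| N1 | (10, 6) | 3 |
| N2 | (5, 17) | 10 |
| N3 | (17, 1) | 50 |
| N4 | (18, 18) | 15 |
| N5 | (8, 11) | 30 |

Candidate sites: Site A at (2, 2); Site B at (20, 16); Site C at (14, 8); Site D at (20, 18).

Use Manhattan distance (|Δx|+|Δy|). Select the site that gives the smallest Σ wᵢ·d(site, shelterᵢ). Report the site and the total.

Total weighted distance at each candidate:
  Site A (2, 2): total = 1946
  Site B (20, 16): total = 1690
  Site C (14, 8): total = 1178
  Site D (20, 18): total = 1826
Minimum is at Site C with total 1178 blocks.

Site C, total 1178 blocks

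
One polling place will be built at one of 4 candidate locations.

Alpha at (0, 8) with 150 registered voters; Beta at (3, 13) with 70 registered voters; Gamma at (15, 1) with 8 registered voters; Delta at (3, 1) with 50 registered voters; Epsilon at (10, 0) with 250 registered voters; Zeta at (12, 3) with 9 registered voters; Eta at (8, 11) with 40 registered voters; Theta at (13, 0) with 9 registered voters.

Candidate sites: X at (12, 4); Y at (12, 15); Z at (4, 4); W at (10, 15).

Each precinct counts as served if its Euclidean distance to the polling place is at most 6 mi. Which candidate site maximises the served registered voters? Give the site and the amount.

Coverage radius r = 6 mi; a point is covered iff (Δx)²+(Δy)² ≤ 6² = 36.
  X (12, 4): covers {Gamma, Epsilon, Zeta, Theta} → 276
  Y (12, 15): covers {Eta} → 40
  Z (4, 4): covers {Alpha, Delta} → 200
  W (10, 15): covers {Eta} → 40
Maximum coverage at X: 276 registered voters.

X, covering 276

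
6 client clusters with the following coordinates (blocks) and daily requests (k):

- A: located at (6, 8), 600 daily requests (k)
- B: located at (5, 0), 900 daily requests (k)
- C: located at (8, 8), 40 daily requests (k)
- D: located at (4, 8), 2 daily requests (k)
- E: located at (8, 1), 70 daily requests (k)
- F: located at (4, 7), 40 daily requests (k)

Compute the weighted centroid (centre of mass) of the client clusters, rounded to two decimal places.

The minimiser of Σwᵢ‖p−pᵢ‖² is the weighted centroid p* = (Σwᵢpᵢ)/(Σwᵢ).
Σwᵢ = 1652.
Σwᵢxᵢ = 600·6 + 900·5 + 40·8 + 2·4 + 70·8 + 40·4 = 9148.
Σwᵢyᵢ = 600·8 + 900·0 + 40·8 + 2·8 + 70·1 + 40·7 = 5486.
x* = 9148/1652 = 5.54, y* = 5486/1652 = 3.32.

(5.54, 3.32)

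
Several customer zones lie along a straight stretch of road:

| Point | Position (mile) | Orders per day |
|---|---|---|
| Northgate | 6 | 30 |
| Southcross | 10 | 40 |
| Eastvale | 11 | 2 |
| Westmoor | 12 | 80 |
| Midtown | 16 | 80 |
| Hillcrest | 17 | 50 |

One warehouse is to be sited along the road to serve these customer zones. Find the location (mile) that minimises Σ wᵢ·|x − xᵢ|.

For a sum of weighted absolute distances on a line, the optimum is the weighted median (not the mean). Total weight W = 282; half-weight = 141.
Sort by position and accumulate weight:
  mile 6 (Northgate, w=30) → cum 30
  mile 10 (Southcross, w=40) → cum 70
  mile 11 (Eastvale, w=2) → cum 72
  mile 12 (Westmoor, w=80) → cum 152  ≥ 141 → median here
  mile 16 (Midtown, w=80) → cum 232
  mile 17 (Hillcrest, w=50) → cum 282
Optimal location: mile 12.

x = 12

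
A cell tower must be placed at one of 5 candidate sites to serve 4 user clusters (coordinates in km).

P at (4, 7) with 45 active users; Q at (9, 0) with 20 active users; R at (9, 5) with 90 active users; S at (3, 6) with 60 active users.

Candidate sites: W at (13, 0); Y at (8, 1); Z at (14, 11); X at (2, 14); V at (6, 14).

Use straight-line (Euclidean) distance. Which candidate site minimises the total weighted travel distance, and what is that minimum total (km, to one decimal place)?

Y, total 1148.1 km

Total weighted distance at each candidate:
  W (13, 0): total = 1869.1
  Y (8, 1): total = 1148.1
  Z (14, 11): total = 2154.2
  X (2, 14): total = 2150.5
  V (6, 14): total = 1980.4
Minimum is at Y with total 1148.1 km.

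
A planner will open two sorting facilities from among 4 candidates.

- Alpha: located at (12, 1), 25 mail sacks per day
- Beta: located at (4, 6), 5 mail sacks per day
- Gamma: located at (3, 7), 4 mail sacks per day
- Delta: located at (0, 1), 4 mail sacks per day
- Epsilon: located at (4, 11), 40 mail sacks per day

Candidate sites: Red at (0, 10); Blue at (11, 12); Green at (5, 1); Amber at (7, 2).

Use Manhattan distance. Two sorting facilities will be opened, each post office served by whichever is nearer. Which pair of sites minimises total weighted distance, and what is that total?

{Red, Amber}, total 441

Evaluate every pair (each demand assigned to the nearer of the two):
  {Red, Amber}: total = 441
  {Red, Green}: total = 449
  {Blue, Amber}: total = 573
  {Blue, Green}: total = 577
  {Red, Blue}: total = 600
  {Green, Amber}: total = 672
Best pair: {Red, Amber} with total 441.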